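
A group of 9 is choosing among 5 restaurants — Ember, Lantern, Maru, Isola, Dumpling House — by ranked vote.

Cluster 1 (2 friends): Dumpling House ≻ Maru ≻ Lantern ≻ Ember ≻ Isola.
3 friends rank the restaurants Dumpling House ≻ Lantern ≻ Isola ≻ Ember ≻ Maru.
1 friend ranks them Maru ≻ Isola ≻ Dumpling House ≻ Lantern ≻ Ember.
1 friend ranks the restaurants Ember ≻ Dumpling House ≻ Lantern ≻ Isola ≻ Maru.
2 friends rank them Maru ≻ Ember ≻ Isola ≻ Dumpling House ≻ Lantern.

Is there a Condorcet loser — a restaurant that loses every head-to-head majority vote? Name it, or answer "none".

Pairwise majorities:
Ember vs Lantern: Lantern, 6–3.
Ember vs Maru: 3+1 = 4 for Ember, 5 for Maru — Maru by 5–4.
Ember vs Isola: 2+1+2 = 5 for Ember, 4 for Isola — Ember by 5–4.
Ember vs Dumpling House: 3 to 6, Dumpling House.
Lantern–Maru: Maru 5–4.
Lantern vs Isola: 2+3+1 = 6 for Lantern, 3 for Isola — Lantern by 6–3.
Lantern–Dumpling House: Dumpling House 9–0.
Maru vs Isola: Maru is ranked higher on 2+1+2 = 5 ballots, Isola on 4. Maru wins 5–4.
Maru vs Dumpling House: Dumpling House wins 6–3.
Isola vs Dumpling House: Dumpling House wins 6–3.
Isola loses to every other restaurant — it is the Condorcet loser.

Isola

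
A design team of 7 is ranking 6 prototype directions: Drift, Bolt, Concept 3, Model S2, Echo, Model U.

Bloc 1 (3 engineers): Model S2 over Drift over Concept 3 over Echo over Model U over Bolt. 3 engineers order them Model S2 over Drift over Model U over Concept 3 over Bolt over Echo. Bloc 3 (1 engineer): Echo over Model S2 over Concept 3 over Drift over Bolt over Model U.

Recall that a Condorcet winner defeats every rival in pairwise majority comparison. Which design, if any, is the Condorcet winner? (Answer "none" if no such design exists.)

Model S2

Head-to-head results (7 engineers):
Drift vs Bolt: 3+3+1 = 7 for Drift, 0 for Bolt — Drift by 7–0.
Drift vs Concept 3: Drift is ranked higher on 3+3 = 6 ballots, Concept 3 on 1. Drift wins 6–1.
Drift vs Model S2: 0 for Drift, 7 for Model S2 — Model S2 by 7–0.
Drift vs Echo: 3+3 = 6 for Drift, 1 for Echo — Drift by 6–1.
Drift vs Model U: Drift preferred on 3+3+1 = 7 ballots; Drift wins 7–0.
Bolt vs Concept 3: 0 for Bolt, 7 for Concept 3 — Concept 3 by 7–0.
Bolt vs Model S2: 0 to 7, Model S2.
Bolt vs Echo: Bolt is ranked higher on 3 ballots, Echo on 4. Echo wins 4–3.
Bolt vs Model U: 1 for Bolt, 6 for Model U — Model U by 6–1.
Concept 3 vs Model S2: 0 to 7, Model S2.
Concept 3 vs Echo: 3+3 = 6 for Concept 3, 1 for Echo — Concept 3 by 6–1.
Concept 3 vs Model U: Concept 3 preferred on 3+1 = 4 ballots; Concept 3 wins 4–3.
Model S2 vs Echo: 3+3 = 6 for Model S2, 1 for Echo — Model S2 by 6–1.
Model S2 vs Model U: 3+3+1 = 7 for Model S2, 0 for Model U — Model S2 by 7–0.
Echo vs Model U: 4 to 3, Echo.
Model S2 defeats every rival head-to-head and is the Condorcet winner.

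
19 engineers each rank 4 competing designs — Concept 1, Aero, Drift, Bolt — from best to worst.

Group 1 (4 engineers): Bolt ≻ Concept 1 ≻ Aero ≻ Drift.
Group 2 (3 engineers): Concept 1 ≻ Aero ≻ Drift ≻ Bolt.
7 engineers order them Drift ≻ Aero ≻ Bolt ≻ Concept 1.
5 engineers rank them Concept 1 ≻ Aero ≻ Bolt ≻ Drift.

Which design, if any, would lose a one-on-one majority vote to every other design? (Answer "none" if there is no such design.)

Head-to-head results (19 engineers):
Concept 1 vs Aero: Concept 1 is ranked higher on 4+3+5 = 12 ballots, Aero on 7. Concept 1 wins 12–7.
Concept 1 vs Drift: 4+3+5 = 12 for Concept 1, 7 for Drift — Concept 1 by 12–7.
Concept 1–Bolt: Bolt 11–8.
Aero vs Drift: Aero wins 12–7.
Aero vs Bolt: Aero is ranked higher on 3+7+5 = 15 ballots, Bolt on 4. Aero wins 15–4.
Drift–Bolt: Drift 10–9.
No design is winless: Concept 1 beats Aero; Aero beats Drift; Drift beats Bolt; Bolt beats Concept 1. There is no Condorcet loser.

none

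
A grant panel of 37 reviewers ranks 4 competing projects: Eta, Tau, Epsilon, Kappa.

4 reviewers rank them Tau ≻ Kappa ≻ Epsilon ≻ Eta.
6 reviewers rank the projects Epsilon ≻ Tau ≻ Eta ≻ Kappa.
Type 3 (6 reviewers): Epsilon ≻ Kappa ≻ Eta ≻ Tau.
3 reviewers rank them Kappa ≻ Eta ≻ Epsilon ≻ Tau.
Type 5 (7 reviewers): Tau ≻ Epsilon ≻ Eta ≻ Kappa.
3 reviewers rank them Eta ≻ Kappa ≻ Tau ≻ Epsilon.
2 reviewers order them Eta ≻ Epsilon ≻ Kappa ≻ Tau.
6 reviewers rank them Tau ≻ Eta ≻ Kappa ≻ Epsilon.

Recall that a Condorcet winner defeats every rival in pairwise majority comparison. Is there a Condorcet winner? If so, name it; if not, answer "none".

Tau

Head-to-head results (37 reviewers):
Eta vs Tau: 14 to 23, Tau.
Eta vs Epsilon: 14 to 23, Epsilon.
Eta vs Kappa: 24 to 13, Eta.
Tau vs Epsilon: 4+7+3+6 = 20 for Tau, 17 for Epsilon — Tau by 20–17.
Tau vs Kappa: 23 to 14, Tau.
Epsilon vs Kappa: 21 to 16, Epsilon.
Tau wins every pairwise contest, so Tau is the Condorcet winner.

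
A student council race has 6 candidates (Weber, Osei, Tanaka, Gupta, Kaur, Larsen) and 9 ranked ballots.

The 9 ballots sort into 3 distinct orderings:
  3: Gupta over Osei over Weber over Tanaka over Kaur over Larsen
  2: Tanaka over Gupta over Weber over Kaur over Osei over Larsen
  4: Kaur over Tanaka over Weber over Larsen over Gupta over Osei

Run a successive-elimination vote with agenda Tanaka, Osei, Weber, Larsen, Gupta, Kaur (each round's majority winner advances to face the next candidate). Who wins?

Tanaka

Round 1: Tanaka vs Osei — 6–3, Tanaka advances.
Round 2: Tanaka vs Weber — 6–3, Tanaka advances.
Round 3: Tanaka vs Larsen — 9–0, Tanaka advances.
Round 4: Tanaka vs Gupta — 6–3, Tanaka advances.
Round 5: Tanaka vs Kaur — 5–4, Tanaka advances.
The agenda winner is Tanaka.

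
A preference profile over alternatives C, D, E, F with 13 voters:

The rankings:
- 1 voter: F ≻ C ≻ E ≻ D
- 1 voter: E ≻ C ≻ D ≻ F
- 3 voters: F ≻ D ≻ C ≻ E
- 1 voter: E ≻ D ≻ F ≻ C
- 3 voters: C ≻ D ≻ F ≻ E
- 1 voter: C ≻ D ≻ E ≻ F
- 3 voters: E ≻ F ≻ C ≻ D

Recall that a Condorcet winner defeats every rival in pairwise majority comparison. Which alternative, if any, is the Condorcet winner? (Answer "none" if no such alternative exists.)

F

Pairwise majorities:
C vs D: C wins 9–4.
C vs E: C, 8–5.
C–F: F 8–5.
D vs E: D, 7–6.
D vs F: D is ranked higher on 1+1+3+1 = 6 ballots, F on 7. F wins 7–6.
E vs F: E preferred on 1+1+1+3 = 6 ballots; F wins 7–6.
Only F has no losses; F is the Condorcet winner.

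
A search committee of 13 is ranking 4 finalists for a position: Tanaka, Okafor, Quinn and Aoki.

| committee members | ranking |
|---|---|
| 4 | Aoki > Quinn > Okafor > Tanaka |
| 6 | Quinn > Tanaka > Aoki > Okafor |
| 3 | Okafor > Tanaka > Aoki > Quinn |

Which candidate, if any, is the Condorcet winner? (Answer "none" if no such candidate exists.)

Head-to-head results (13 committee members):
Tanaka–Okafor: Okafor 7–6.
Tanaka vs Quinn: Tanaka is ranked higher on 3 ballots, Quinn on 10. Quinn wins 10–3.
Tanaka vs Aoki: Tanaka is ranked higher on 6+3 = 9 ballots, Aoki on 4. Tanaka wins 9–4.
Okafor vs Quinn: Okafor is ranked higher on 3 ballots, Quinn on 10. Quinn wins 10–3.
Okafor vs Aoki: Okafor is ranked higher on 3 ballots, Aoki on 10. Aoki wins 10–3.
Quinn vs Aoki: Aoki wins 7–6.
Each candidate drops at least one matchup (Tanaka loses to Okafor; Okafor loses to Quinn; Quinn loses to Aoki; Aoki loses to Tanaka); the cycle Tanaka → Aoki → Okafor → Tanaka rules out a Condorcet winner.

none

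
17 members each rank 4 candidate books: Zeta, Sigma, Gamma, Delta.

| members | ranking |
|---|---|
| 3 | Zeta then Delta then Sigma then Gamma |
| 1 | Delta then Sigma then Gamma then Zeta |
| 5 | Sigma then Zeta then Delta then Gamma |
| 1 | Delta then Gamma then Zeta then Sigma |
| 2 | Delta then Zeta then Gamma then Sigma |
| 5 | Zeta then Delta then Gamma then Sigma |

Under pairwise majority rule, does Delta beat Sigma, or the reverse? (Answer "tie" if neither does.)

Ballots ranking Delta above Sigma: 3 + 1 + 1 + 2 + 5 = 12.
Ballots ranking Sigma above Delta: 17 − 12 = 5.
Delta wins the head-to-head 12–5.

Delta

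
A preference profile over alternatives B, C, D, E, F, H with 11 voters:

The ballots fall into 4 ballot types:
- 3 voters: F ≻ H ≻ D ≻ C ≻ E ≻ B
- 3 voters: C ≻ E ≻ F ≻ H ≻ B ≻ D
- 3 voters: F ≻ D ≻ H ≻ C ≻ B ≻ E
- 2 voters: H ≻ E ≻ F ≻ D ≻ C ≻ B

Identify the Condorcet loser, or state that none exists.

Pairwise majorities:
B vs C: C, 11–0.
B vs D: B preferred on 3 ballots; D wins 8–3.
B vs E: B preferred on 3 ballots; E wins 8–3.
B–F: F 11–0.
B vs H: H wins 11–0.
C–D: D 8–3.
C vs E: C, 9–2.
C–F: F 8–3.
C vs H: H, 8–3.
D vs E: D is ranked higher on 3+3 = 6 ballots, E on 5. D wins 6–5.
D vs F: 0 for D, 11 for F — F by 11–0.
D vs H: H wins 8–3.
E vs F: E preferred on 3+2 = 5 ballots; F wins 6–5.
E vs H: H, 8–3.
F vs H: 3+3+3 = 9 for F, 2 for H — F by 9–2.
B loses to every other alternative — it is the Condorcet loser.

B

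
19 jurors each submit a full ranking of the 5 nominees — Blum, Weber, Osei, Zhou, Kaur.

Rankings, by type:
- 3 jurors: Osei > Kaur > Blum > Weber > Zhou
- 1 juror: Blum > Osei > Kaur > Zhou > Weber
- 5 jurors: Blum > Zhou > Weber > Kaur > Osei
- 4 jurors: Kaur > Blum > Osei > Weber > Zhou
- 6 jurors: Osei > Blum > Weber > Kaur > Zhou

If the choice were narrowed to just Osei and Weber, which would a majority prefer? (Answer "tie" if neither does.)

Ballots ranking Osei above Weber: 3 + 1 + 4 + 6 = 14.
Ballots ranking Weber above Osei: 19 − 14 = 5.
Osei wins the head-to-head 14–5.

Osei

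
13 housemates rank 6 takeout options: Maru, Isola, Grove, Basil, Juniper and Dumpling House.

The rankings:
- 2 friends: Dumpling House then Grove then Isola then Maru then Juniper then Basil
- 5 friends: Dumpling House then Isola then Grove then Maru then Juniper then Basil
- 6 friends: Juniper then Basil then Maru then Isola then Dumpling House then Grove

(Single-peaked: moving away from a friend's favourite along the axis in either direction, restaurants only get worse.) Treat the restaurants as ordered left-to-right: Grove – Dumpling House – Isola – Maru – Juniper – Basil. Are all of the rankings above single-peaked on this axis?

Axis positions: Grove=1, Dumpling House=2, Isola=3, Maru=4, Juniper=5, Basil=6.
Group 1 (peak Dumpling House at position 2): ranking walks positions 2-1-3-4-5-6, expanding outward from the peak — single-peaked.
Group 2 (peak Dumpling House at position 2): ranking walks positions 2-3-1-4-5-6, expanding outward from the peak — single-peaked.
Group 3 (peak Juniper at position 5): ranking walks positions 5-6-4-3-2-1, expanding outward from the peak — single-peaked.
Every ranking is single-peaked on this axis.

yes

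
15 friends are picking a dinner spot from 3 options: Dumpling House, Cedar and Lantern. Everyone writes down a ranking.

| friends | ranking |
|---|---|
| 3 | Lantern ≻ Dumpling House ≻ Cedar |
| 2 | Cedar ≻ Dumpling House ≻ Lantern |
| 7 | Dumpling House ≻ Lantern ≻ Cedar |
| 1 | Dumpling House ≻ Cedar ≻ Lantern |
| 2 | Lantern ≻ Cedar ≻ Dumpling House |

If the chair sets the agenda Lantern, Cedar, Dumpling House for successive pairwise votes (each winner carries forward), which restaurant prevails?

Dumpling House

Round 1: Lantern vs Cedar — 12–3, Lantern advances.
Round 2: Lantern vs Dumpling House — 5–10, Dumpling House advances.
The agenda winner is Dumpling House.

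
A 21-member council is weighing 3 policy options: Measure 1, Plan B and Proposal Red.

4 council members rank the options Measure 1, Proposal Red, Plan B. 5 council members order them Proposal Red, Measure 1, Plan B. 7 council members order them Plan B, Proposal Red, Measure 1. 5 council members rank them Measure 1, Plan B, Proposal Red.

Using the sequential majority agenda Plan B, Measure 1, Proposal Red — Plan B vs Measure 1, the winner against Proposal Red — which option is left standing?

Proposal Red

Round 1: Plan B vs Measure 1 — 7–14, Measure 1 advances.
Round 2: Measure 1 vs Proposal Red — 9–12, Proposal Red advances.
The agenda winner is Proposal Red.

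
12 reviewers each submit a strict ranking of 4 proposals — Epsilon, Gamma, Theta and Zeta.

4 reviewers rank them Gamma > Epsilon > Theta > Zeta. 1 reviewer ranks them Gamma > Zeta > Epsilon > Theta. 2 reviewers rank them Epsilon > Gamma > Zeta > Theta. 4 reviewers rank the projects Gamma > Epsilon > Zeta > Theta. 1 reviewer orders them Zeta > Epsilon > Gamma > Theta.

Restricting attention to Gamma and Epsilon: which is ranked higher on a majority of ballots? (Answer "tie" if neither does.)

Gamma

Ballots ranking Gamma above Epsilon: 4 + 1 + 4 = 9.
Ballots ranking Epsilon above Gamma: 12 − 9 = 3.
Gamma wins the head-to-head 9–3.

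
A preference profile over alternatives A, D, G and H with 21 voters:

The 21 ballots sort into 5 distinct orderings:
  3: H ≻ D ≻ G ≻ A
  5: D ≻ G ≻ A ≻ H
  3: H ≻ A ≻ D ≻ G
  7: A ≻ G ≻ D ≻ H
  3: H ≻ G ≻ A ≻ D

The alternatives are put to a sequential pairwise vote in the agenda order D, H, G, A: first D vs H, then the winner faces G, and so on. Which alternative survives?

A

Round 1: D vs H — 12–9, D advances.
Round 2: D vs G — 11–10, D advances.
Round 3: D vs A — 8–13, A advances.
A survives the agenda.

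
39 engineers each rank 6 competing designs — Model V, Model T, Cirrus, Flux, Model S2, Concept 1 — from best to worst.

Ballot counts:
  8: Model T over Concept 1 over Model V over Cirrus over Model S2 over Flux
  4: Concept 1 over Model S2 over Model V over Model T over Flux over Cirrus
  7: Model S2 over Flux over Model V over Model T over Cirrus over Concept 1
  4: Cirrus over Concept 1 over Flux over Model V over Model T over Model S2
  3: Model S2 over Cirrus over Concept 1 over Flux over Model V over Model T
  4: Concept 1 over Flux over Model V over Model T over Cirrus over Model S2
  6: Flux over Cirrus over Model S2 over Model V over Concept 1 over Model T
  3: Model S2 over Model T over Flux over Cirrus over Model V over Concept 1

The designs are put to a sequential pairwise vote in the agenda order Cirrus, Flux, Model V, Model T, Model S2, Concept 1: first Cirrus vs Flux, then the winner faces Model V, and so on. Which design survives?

Round 1: Cirrus vs Flux — 15–24, Flux advances.
Round 2: Flux vs Model V — 27–12, Flux advances.
Round 3: Flux vs Model T — 24–15, Flux advances.
Round 4: Flux vs Model S2 — 14–25, Model S2 advances.
Round 5: Model S2 vs Concept 1 — 19–20, Concept 1 advances.
The agenda winner is Concept 1.

Concept 1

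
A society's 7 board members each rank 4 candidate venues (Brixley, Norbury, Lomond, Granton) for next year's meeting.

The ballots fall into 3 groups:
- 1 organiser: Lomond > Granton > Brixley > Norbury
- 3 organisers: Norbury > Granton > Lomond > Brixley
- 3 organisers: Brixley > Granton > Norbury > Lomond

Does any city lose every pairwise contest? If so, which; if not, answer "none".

none

Pairwise majorities:
Brixley–Norbury: Brixley 4–3.
Brixley–Lomond: Lomond 4–3.
Brixley vs Granton: 3 to 4, Granton.
Norbury vs Lomond: 6 to 1, Norbury.
Norbury vs Granton: Granton, 4–3.
Lomond vs Granton: 1 for Lomond, 6 for Granton — Granton by 6–1.
Every city wins at least one matchup (Brixley beats Norbury; Norbury beats Lomond; Lomond beats Brixley; Granton beats Brixley), so there is no Condorcet loser.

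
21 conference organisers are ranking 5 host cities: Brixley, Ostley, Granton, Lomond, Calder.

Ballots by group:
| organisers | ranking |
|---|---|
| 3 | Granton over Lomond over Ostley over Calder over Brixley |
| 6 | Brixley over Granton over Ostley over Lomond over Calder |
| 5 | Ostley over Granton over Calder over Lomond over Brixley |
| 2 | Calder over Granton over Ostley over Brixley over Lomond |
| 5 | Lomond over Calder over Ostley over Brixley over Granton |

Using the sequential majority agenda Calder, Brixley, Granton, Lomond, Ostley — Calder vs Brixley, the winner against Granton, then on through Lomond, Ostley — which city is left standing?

Round 1: Calder vs Brixley — 15–6, Calder advances.
Round 2: Calder vs Granton — 7–14, Granton advances.
Round 3: Granton vs Lomond — 16–5, Granton advances.
Round 4: Granton vs Ostley — 11–10, Granton advances.
Granton survives the agenda.

Granton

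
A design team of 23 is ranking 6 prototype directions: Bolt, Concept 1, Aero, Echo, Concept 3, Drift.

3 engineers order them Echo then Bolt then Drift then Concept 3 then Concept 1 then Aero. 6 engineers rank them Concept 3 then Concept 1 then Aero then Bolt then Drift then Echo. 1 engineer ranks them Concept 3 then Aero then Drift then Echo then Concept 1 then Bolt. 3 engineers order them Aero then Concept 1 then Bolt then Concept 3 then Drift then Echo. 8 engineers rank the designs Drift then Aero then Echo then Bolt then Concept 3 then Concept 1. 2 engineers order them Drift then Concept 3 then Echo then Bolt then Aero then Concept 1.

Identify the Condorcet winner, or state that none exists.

none

Head-to-head results (23 engineers):
Bolt vs Concept 1: Bolt is ranked higher on 3+8+2 = 13 ballots, Concept 1 on 10. Bolt wins 13–10.
Bolt vs Aero: Bolt preferred on 3+2 = 5 ballots; Aero wins 18–5.
Bolt vs Echo: 6+3 = 9 for Bolt, 14 for Echo — Echo by 14–9.
Bolt vs Concept 3: 14 to 9, Bolt.
Bolt vs Drift: 12 to 11, Bolt.
Concept 1 vs Aero: Concept 1 is ranked higher on 3+6 = 9 ballots, Aero on 14. Aero wins 14–9.
Concept 1 vs Echo: 6+3 = 9 for Concept 1, 14 for Echo — Echo by 14–9.
Concept 1 vs Concept 3: Concept 3 wins 20–3.
Concept 1 vs Drift: 6+3 = 9 for Concept 1, 14 for Drift — Drift by 14–9.
Aero vs Echo: Aero, 18–5.
Aero vs Concept 3: Concept 3 wins 12–11.
Aero vs Drift: 6+1+3 = 10 for Aero, 13 for Drift — Drift by 13–10.
Echo–Concept 3: Concept 3 12–11.
Echo vs Drift: Echo preferred on 3 ballots; Drift wins 20–3.
Concept 3 vs Drift: 6+1+3 = 10 for Concept 3, 13 for Drift — Drift by 13–10.
Each design drops at least one matchup (Bolt loses to Aero; Concept 1 loses to Bolt; Aero loses to Concept 3; Echo loses to Aero; Concept 3 loses to Bolt; Drift loses to Bolt); the cycle Bolt → Concept 3 → Aero → Bolt rules out a Condorcet winner.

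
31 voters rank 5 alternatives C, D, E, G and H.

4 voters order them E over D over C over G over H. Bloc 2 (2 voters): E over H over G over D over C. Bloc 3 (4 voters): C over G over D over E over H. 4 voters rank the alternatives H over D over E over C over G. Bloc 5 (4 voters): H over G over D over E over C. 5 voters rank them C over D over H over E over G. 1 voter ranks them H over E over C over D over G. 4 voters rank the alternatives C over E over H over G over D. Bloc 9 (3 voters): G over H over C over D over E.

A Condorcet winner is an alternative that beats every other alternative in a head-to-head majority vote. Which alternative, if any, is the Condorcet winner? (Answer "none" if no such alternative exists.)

Pairwise majorities:
C vs D: C preferred on 4+5+1+4+3 = 17 ballots; C wins 17–14.
C vs E: 16 to 15, C.
C vs G: C preferred on 4+4+4+5+1+4 = 22 ballots; C wins 22–9.
C vs H: C is ranked higher on 4+4+5+4 = 17 ballots, H on 14. C wins 17–14.
D vs E: D preferred on 4+4+4+5+3 = 20 ballots; D wins 20–11.
D vs G: 14 to 17, G.
D vs H: 4+4+5 = 13 for D, 18 for H — H by 18–13.
E vs G: 20 to 11, E.
E vs H: 14 to 17, H.
G vs H: G is ranked higher on 4+4+3 = 11 ballots, H on 20. H wins 20–11.
C beats each of D, E, G, H — C is the Condorcet winner.

C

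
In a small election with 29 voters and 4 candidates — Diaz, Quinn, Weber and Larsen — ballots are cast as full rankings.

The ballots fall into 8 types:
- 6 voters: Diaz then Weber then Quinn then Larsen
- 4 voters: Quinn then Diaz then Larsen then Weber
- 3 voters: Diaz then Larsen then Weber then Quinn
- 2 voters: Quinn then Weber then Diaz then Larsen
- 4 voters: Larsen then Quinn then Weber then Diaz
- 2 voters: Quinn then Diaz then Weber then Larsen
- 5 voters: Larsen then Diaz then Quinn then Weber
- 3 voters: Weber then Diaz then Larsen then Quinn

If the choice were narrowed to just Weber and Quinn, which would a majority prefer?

Quinn

Ballots ranking Weber above Quinn: 6 + 3 + 3 = 12.
Ballots ranking Quinn above Weber: 29 − 12 = 17.
Quinn wins the head-to-head 17–12.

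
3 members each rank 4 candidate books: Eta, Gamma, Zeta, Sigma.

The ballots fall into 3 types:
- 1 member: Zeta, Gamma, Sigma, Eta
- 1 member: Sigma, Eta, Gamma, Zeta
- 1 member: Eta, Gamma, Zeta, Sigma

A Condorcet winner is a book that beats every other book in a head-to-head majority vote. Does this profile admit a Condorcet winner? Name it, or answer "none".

Check each pair by majority over 3 ballots:
Eta vs Gamma: Eta preferred on 1+1 = 2 ballots; Eta wins 2–1.
Eta vs Zeta: Eta preferred on 1+1 = 2 ballots; Eta wins 2–1.
Eta vs Sigma: 1 to 2, Sigma.
Gamma vs Zeta: 2 to 1, Gamma.
Gamma vs Sigma: Gamma is ranked higher on 1+1 = 2 ballots, Sigma on 1. Gamma wins 2–1.
Zeta vs Sigma: Zeta preferred on 1+1 = 2 ballots; Zeta wins 2–1.
Every book loses at least once (Eta loses to Sigma; Gamma loses to Eta; Zeta loses to Eta; Sigma loses to Gamma). The majority relation contains the cycle Eta → Gamma → Sigma → Eta, so there is no Condorcet winner.

none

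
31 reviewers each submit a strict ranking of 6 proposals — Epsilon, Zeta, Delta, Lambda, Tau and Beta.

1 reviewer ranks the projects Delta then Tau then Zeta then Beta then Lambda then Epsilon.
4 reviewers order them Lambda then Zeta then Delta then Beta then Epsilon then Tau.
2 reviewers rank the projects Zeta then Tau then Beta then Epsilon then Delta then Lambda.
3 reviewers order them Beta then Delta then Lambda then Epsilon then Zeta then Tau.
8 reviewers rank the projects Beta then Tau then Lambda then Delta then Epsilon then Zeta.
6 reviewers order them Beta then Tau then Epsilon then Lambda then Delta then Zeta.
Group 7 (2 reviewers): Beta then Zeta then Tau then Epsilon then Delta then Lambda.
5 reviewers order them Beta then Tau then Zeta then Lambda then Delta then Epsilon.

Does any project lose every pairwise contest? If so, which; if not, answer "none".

Zeta

Pairwise majorities:
Epsilon vs Zeta: Epsilon preferred on 3+8+6 = 17 ballots; Epsilon wins 17–14.
Epsilon vs Delta: 10 to 21, Delta.
Epsilon–Lambda: Lambda 21–10.
Epsilon vs Tau: Tau, 24–7.
Epsilon vs Beta: 0 for Epsilon, 31 for Beta — Beta by 31–0.
Zeta vs Delta: Zeta is ranked higher on 4+2+2+5 = 13 ballots, Delta on 18. Delta wins 18–13.
Zeta vs Lambda: Lambda, 21–10.
Zeta vs Tau: Tau wins 20–11.
Zeta vs Beta: Beta wins 24–7.
Delta–Lambda: Lambda 23–8.
Delta vs Tau: Tau wins 23–8.
Delta vs Beta: Delta preferred on 1+4 = 5 ballots; Beta wins 26–5.
Lambda–Tau: Tau 24–7.
Lambda–Beta: Beta 27–4.
Tau vs Beta: Tau preferred on 1+2 = 3 ballots; Beta wins 28–3.
Zeta is beaten in every head-to-head and is the Condorcet loser.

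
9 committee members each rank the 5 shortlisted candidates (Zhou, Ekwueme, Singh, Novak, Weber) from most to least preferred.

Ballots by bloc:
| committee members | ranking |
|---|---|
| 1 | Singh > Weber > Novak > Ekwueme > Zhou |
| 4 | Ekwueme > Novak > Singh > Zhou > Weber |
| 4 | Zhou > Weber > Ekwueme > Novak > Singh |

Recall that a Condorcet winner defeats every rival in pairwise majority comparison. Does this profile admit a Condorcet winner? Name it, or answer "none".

Check each pair by majority over 9 ballots:
Zhou vs Ekwueme: 4 to 5, Ekwueme.
Zhou vs Singh: 4 to 5, Singh.
Zhou vs Novak: Zhou is ranked higher on 4 ballots, Novak on 5. Novak wins 5–4.
Zhou vs Weber: 8 to 1, Zhou.
Ekwueme vs Singh: Ekwueme wins 8–1.
Ekwueme vs Novak: Ekwueme, 8–1.
Ekwueme vs Weber: 4 to 5, Weber.
Singh vs Novak: 1 to 8, Novak.
Singh vs Weber: 1+4 = 5 for Singh, 4 for Weber — Singh by 5–4.
Novak vs Weber: Weber wins 5–4.
No candidate is unbeaten: Zhou loses to Ekwueme; Ekwueme loses to Weber; Singh loses to Ekwueme; Novak loses to Ekwueme; Weber loses to Zhou. In particular Zhou → Weber → Ekwueme → Zhou is a majority cycle — no Condorcet winner exists.

none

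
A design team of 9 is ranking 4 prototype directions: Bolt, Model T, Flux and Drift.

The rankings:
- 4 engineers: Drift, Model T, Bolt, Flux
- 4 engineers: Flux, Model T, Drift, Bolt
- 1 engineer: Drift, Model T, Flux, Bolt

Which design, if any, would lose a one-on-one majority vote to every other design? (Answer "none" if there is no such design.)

Head-to-head results (9 engineers):
Bolt vs Model T: 0 to 9, Model T.
Bolt vs Flux: 4 for Bolt, 5 for Flux — Flux by 5–4.
Bolt–Drift: Drift 9–0.
Model T vs Flux: Model T preferred on 4+1 = 5 ballots; Model T wins 5–4.
Model T vs Drift: Drift, 5–4.
Flux vs Drift: 4 to 5, Drift.
Only Bolt has no wins; Bolt is the Condorcet loser.

Bolt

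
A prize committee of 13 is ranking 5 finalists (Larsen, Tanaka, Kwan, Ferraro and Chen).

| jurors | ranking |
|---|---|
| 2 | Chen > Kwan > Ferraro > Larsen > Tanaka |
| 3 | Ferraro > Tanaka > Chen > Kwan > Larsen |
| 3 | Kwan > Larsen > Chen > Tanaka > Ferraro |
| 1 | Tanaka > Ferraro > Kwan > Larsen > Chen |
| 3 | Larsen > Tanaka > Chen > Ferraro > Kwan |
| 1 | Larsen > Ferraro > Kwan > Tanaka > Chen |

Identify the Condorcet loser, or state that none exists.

Pairwise majorities:
Larsen–Tanaka: Larsen 9–4.
Larsen vs Kwan: Larsen is ranked higher on 3+1 = 4 ballots, Kwan on 9. Kwan wins 9–4.
Larsen vs Ferraro: Larsen is ranked higher on 3+3+1 = 7 ballots, Ferraro on 6. Larsen wins 7–6.
Larsen vs Chen: Larsen preferred on 3+1+3+1 = 8 ballots; Larsen wins 8–5.
Tanaka vs Kwan: Tanaka wins 7–6.
Tanaka vs Ferraro: Tanaka wins 7–6.
Tanaka vs Chen: 3+1+3+1 = 8 for Tanaka, 5 for Chen — Tanaka by 8–5.
Kwan vs Ferraro: Ferraro, 8–5.
Kwan–Chen: Chen 8–5.
Ferraro vs Chen: Ferraro preferred on 3+1+1 = 5 ballots; Chen wins 8–5.
No nominee is winless: Larsen beats Tanaka; Tanaka beats Kwan; Kwan beats Larsen; Ferraro beats Kwan; Chen beats Kwan. There is no Condorcet loser.

none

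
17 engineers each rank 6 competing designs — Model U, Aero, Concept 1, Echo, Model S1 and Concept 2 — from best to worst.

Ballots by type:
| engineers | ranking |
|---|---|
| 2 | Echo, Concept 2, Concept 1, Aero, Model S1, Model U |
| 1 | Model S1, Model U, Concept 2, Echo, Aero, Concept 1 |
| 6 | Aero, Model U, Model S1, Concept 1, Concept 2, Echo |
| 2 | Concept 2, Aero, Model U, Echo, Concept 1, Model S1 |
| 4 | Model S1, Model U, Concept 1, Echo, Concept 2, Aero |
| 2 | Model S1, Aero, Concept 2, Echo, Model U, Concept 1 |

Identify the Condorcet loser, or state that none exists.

Head-to-head results (17 engineers):
Model U vs Aero: 1+4 = 5 for Model U, 12 for Aero — Aero by 12–5.
Model U vs Concept 1: Model U is ranked higher on 1+6+2+4+2 = 15 ballots, Concept 1 on 2. Model U wins 15–2.
Model U–Echo: Model U 13–4.
Model U vs Model S1: 8 to 9, Model S1.
Model U vs Concept 2: Model U, 11–6.
Aero vs Concept 1: Aero preferred on 1+6+2+2 = 11 ballots; Aero wins 11–6.
Aero–Echo: Aero 10–7.
Aero vs Model S1: Aero is ranked higher on 2+6+2 = 10 ballots, Model S1 on 7. Aero wins 10–7.
Aero vs Concept 2: Concept 2, 9–8.
Concept 1 vs Echo: Concept 1 wins 10–7.
Concept 1 vs Model S1: Model S1 wins 13–4.
Concept 1 vs Concept 2: 6+4 = 10 for Concept 1, 7 for Concept 2 — Concept 1 by 10–7.
Echo vs Model S1: Echo preferred on 2+2 = 4 ballots; Model S1 wins 13–4.
Echo–Concept 2: Concept 2 11–6.
Model S1 vs Concept 2: Model S1 is ranked higher on 1+6+4+2 = 13 ballots, Concept 2 on 4. Model S1 wins 13–4.
Echo loses to every other design — it is the Condorcet loser.

Echo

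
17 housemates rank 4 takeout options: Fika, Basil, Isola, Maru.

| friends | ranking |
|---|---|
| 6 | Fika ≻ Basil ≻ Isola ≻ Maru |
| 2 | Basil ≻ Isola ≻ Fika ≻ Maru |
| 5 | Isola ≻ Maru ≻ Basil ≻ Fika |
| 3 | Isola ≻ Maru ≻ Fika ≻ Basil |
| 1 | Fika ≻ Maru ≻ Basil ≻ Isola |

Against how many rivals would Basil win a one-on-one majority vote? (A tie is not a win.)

Basil against each rival (17 friends):
Basil vs Fika: Basil preferred on 2+5 = 7 ballots; Fika wins 10–7.
Basil–Isola: Basil 9–8.
Basil vs Maru: 6+2 = 8 for Basil, 9 for Maru — Maru by 9–8.
Basil beats Isola; loses to Fika, Maru — 1 pairwise win.

1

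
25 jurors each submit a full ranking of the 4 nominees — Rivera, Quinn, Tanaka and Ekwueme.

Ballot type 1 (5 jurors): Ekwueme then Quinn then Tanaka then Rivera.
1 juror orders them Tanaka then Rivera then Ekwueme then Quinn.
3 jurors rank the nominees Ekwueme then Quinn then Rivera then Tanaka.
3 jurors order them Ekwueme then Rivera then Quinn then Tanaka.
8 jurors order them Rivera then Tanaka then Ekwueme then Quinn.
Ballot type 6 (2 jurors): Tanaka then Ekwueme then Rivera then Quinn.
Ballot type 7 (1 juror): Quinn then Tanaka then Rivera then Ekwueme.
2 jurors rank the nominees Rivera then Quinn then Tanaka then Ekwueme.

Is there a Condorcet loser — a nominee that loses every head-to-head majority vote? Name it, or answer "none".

Pairwise majorities:
Rivera vs Quinn: Rivera is ranked higher on 1+3+8+2+2 = 16 ballots, Quinn on 9. Rivera wins 16–9.
Rivera–Tanaka: Rivera 16–9.
Rivera vs Ekwueme: Rivera is ranked higher on 1+8+1+2 = 12 ballots, Ekwueme on 13. Ekwueme wins 13–12.
Quinn vs Tanaka: Quinn preferred on 5+3+3+1+2 = 14 ballots; Quinn wins 14–11.
Quinn vs Ekwueme: 1+2 = 3 for Quinn, 22 for Ekwueme — Ekwueme by 22–3.
Tanaka vs Ekwueme: 14 to 11, Tanaka.
Every nominee wins at least one matchup (Rivera beats Quinn; Quinn beats Tanaka; Tanaka beats Ekwueme; Ekwueme beats Rivera), so there is no Condorcet loser.

none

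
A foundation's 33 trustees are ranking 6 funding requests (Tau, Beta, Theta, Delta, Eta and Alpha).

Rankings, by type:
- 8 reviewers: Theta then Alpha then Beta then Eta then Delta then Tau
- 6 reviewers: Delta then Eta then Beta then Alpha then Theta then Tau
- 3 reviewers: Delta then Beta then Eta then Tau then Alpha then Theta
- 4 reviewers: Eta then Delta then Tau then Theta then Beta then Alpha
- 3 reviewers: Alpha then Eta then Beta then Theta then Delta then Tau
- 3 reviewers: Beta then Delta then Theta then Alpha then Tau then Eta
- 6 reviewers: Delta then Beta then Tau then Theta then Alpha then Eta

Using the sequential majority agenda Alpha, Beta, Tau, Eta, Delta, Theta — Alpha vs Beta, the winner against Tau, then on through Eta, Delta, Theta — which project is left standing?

Delta

Round 1: Alpha vs Beta — 11–22, Beta advances.
Round 2: Beta vs Tau — 29–4, Beta advances.
Round 3: Beta vs Eta — 20–13, Beta advances.
Round 4: Beta vs Delta — 14–19, Delta advances.
Round 5: Delta vs Theta — 22–11, Delta advances.
Delta survives the agenda.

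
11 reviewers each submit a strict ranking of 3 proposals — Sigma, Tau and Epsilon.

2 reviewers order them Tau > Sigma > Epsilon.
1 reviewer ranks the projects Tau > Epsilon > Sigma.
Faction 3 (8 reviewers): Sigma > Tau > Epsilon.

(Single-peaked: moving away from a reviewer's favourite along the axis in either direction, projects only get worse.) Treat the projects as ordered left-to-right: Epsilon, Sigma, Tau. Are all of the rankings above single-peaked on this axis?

Axis positions: Epsilon=1, Sigma=2, Tau=3.
Faction 1 (peak Tau at position 3): ranking walks positions 3-2-1, expanding outward from the peak — single-peaked.
Faction 2: ranking walks positions 3-1-2; Epsilon is ranked above Sigma even though Sigma lies between Epsilon and the peak Tau on the axis — preferences dip and rise again. Not single-peaked.
Faction 3 (peak Sigma at position 2): ranking walks positions 2-3-1, expanding outward from the peak — single-peaked.
Faction 2 violates single-peakedness, so the profile is not single-peaked on this axis.

no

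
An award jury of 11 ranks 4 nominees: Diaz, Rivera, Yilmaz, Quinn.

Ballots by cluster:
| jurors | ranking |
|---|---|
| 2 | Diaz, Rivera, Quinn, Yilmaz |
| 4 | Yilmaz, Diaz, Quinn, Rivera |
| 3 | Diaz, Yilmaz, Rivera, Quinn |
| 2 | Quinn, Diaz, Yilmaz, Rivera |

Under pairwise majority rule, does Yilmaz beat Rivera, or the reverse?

Yilmaz

Ballots ranking Yilmaz above Rivera: 4 + 3 + 2 = 9.
Ballots ranking Rivera above Yilmaz: 11 − 9 = 2.
Yilmaz wins the head-to-head 9–2.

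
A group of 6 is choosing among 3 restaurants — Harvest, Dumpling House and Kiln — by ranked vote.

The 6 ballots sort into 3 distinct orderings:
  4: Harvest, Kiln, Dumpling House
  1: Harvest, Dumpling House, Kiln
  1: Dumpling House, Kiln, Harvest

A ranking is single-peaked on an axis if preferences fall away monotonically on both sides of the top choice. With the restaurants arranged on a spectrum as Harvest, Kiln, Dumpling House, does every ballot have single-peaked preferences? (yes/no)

Axis positions: Harvest=1, Kiln=2, Dumpling House=3.
Ballot type 1 (peak Harvest at position 1): ranking walks positions 1-2-3, expanding outward from the peak — single-peaked.
Ballot type 2: ranking walks positions 1-3-2; Dumpling House is ranked above Kiln even though Kiln lies between Dumpling House and the peak Harvest on the axis — preferences dip and rise again. Not single-peaked.
Ballot type 3 (peak Dumpling House at position 3): ranking walks positions 3-2-1, expanding outward from the peak — single-peaked.
Ballot type 2 violates single-peakedness, so the profile is not single-peaked on this axis.

no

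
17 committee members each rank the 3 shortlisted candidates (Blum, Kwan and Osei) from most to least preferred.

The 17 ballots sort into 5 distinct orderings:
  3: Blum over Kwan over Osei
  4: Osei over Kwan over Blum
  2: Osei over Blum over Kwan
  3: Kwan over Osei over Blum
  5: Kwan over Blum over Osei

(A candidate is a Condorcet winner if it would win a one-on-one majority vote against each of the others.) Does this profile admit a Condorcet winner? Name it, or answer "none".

Pairwise majorities:
Blum vs Kwan: Blum preferred on 3+2 = 5 ballots; Kwan wins 12–5.
Blum vs Osei: Blum is ranked higher on 3+5 = 8 ballots, Osei on 9. Osei wins 9–8.
Kwan vs Osei: Kwan is ranked higher on 3+3+5 = 11 ballots, Osei on 6. Kwan wins 11–6.
Only Kwan has no losses; Kwan is the Condorcet winner.

Kwan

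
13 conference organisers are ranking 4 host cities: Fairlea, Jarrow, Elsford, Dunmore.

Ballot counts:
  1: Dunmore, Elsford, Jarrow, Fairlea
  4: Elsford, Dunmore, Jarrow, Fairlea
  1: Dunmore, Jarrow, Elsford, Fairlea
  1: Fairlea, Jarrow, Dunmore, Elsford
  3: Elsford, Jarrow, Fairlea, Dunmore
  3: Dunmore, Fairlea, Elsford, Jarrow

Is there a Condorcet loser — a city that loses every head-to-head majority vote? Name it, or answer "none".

Fairlea

Head-to-head results (13 organisers):
Fairlea–Jarrow: Jarrow 9–4.
Fairlea vs Elsford: Elsford, 9–4.
Fairlea vs Dunmore: 1+3 = 4 for Fairlea, 9 for Dunmore — Dunmore by 9–4.
Jarrow vs Elsford: Jarrow is ranked higher on 1+1 = 2 ballots, Elsford on 11. Elsford wins 11–2.
Jarrow vs Dunmore: 1+3 = 4 for Jarrow, 9 for Dunmore — Dunmore by 9–4.
Elsford vs Dunmore: 4+3 = 7 for Elsford, 6 for Dunmore — Elsford by 7–6.
Fairlea is beaten in every head-to-head and is the Condorcet loser.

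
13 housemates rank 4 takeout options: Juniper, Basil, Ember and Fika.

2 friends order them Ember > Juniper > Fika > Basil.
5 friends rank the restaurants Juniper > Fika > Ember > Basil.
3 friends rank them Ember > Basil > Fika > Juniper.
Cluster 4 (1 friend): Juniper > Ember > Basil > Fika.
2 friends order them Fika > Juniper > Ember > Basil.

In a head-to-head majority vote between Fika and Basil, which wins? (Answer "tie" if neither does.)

Ballots ranking Fika above Basil: 2 + 5 + 2 = 9.
Ballots ranking Basil above Fika: 13 − 9 = 4.
Fika wins the head-to-head 9–4.

Fika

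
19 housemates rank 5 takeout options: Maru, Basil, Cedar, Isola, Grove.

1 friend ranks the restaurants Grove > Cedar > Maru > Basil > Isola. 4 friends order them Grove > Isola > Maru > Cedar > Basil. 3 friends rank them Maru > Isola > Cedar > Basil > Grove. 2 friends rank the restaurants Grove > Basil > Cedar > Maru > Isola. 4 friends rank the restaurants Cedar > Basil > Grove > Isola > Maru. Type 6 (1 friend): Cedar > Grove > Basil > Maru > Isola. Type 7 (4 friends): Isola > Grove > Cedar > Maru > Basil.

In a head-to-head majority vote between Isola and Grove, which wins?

Grove

Ballots ranking Isola above Grove: 3 + 4 = 7.
Ballots ranking Grove above Isola: 19 − 7 = 12.
Grove wins the head-to-head 12–7.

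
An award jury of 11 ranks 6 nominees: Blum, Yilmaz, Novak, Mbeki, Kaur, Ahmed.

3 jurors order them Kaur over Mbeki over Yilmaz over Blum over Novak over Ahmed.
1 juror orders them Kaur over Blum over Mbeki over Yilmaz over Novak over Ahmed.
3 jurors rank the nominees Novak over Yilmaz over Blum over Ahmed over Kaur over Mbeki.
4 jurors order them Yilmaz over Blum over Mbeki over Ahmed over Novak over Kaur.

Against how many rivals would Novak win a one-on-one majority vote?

2

Novak against each rival (11 jurors):
Novak vs Blum: Blum wins 8–3.
Novak vs Yilmaz: Yilmaz, 8–3.
Novak vs Mbeki: Novak is ranked higher on 3 ballots, Mbeki on 8. Mbeki wins 8–3.
Novak vs Kaur: Novak, 7–4.
Novak vs Ahmed: Novak wins 7–4.
Novak beats Kaur, Ahmed; loses to Blum, Yilmaz, Mbeki — 2 pairwise wins.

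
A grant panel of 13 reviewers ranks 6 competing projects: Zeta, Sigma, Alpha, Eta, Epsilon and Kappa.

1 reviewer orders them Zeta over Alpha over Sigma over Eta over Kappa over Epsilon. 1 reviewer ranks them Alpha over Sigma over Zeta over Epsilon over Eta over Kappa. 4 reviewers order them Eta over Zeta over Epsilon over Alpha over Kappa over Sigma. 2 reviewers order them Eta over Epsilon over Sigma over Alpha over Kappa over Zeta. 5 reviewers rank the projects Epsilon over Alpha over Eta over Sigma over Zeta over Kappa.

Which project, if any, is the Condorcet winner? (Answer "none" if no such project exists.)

Head-to-head results (13 reviewers):
Zeta–Sigma: Sigma 8–5.
Zeta–Alpha: Alpha 8–5.
Zeta–Eta: Eta 11–2.
Zeta–Epsilon: Epsilon 7–6.
Zeta vs Kappa: Zeta, 11–2.
Sigma–Alpha: Alpha 11–2.
Sigma vs Eta: Eta, 11–2.
Sigma–Epsilon: Epsilon 11–2.
Sigma vs Kappa: Sigma, 9–4.
Alpha vs Eta: Alpha, 7–6.
Alpha vs Epsilon: Epsilon wins 11–2.
Alpha vs Kappa: Alpha, 13–0.
Eta vs Epsilon: Eta wins 7–6.
Eta–Kappa: Eta 13–0.
Epsilon–Kappa: Epsilon 12–1.
Each project drops at least one matchup (Zeta loses to Sigma; Sigma loses to Alpha; Alpha loses to Epsilon; Eta loses to Alpha; Epsilon loses to Eta; Kappa loses to Zeta); the cycle Alpha > Eta > Epsilon > Alpha rules out a Condorcet winner.

none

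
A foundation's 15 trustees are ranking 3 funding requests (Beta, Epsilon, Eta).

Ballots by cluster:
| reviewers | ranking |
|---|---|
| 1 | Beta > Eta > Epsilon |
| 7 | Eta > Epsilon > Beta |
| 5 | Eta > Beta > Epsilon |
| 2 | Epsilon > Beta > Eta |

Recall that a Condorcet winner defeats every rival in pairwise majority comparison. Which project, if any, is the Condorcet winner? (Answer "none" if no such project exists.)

Check each pair by majority over 15 ballots:
Beta vs Epsilon: Epsilon, 9–6.
Beta vs Eta: Eta, 12–3.
Epsilon vs Eta: Eta, 13–2.
Only Eta has no losses; Eta is the Condorcet winner.

Eta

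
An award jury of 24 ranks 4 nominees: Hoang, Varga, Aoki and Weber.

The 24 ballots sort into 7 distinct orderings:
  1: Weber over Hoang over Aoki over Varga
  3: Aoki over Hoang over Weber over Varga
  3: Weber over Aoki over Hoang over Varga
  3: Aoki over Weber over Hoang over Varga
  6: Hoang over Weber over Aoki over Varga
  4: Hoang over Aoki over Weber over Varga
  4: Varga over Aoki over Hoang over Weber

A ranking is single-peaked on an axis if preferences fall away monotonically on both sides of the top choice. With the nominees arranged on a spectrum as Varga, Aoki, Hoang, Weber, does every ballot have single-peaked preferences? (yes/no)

no

Axis positions: Varga=1, Aoki=2, Hoang=3, Weber=4.
Faction 1 (peak Weber at position 4): ranking walks positions 4-3-2-1, expanding outward from the peak — single-peaked.
Faction 2 (peak Aoki at position 2): ranking walks positions 2-3-4-1, expanding outward from the peak — single-peaked.
Faction 3: ranking walks positions 4-2-3-1; Aoki is ranked above Hoang even though Hoang lies between Aoki and the peak Weber on the axis — preferences dip and rise again. Not single-peaked.
Faction 4: ranking walks positions 2-4-3-1; Weber is ranked above Hoang even though Hoang lies between Weber and the peak Aoki on the axis — preferences dip and rise again. Not single-peaked.
Faction 5 (peak Hoang at position 3): ranking walks positions 3-4-2-1, expanding outward from the peak — single-peaked.
Faction 6 (peak Hoang at position 3): ranking walks positions 3-2-4-1, expanding outward from the peak — single-peaked.
Faction 7 (peak Varga at position 1): ranking walks positions 1-2-3-4, expanding outward from the peak — single-peaked.
Faction 3 violates single-peakedness, so the profile is not single-peaked on this axis.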